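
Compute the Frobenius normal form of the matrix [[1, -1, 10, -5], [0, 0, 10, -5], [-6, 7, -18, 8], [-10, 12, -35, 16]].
R = [[1, 0, 0, 0], [0, 0, 0, -5], [0, 1, 0, 8], [0, 0, 1, -2]]

The invariant factors of A (the non-unit diagonal entries of the Smith normal form of xI - A over ℚ[x]) are x - 1, (x - 1)(x^2 + 3x - 5), each dividing the next. The characteristic polynomial is their product, (x - 1)^2(x^2 + 3x - 5).

The rational canonical form is the block-diagonal matrix of companion matrices C(f_i):
R = [[1, 0, 0, 0], [0, 0, 0, -5], [0, 1, 0, 8], [0, 0, 1, -2]].

Note the characteristic polynomial does not split into linear factors over ℚ, so A has no Jordan form over ℚ; the rational canonical form exists over any field.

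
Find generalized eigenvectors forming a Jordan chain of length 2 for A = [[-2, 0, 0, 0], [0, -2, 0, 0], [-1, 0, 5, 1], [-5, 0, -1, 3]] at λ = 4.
v_1 = [[0, 0, 0, 1]]^T, v_2 = [[0, 0, 1, -1]]^T

We seek v_1 ∈ ker((A - 4I)^2) \ ker(A - 4I), then set v_{i+1} = (A - 4I) v_i.

One such chain is v_1 = [[0, 0, 0, 1]]^T, v_2 = [[0, 0, 1, -1]]^T. Check: (A - 4I) v_2 = [[0, 0, 0, 0]]^T = 0.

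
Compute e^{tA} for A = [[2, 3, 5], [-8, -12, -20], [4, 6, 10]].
e^{tA} = [[2*t + 1, 3*t, 5*t], [-8*t, 1 - 12*t, -20*t], [4*t, 6*t, 10*t + 1]]

A has Jordan form J = [[0, 1, 0], [0, 0, 0], [0, 0, 0]] with A = PJP^{-1}, so e^{tA} = P e^{tJ} P^{-1}.

For a Jordan block J_k(λ), e^{tJ_k(λ)} = e^{λt} · (I + tN + t^2 N^2/2! + ... + t^{k-1} N^{k-1}/(k-1)!) where N is the nilpotent superdiagonal part.

Assembling the blocks and conjugating back gives the entries of e^{tA} as shown above.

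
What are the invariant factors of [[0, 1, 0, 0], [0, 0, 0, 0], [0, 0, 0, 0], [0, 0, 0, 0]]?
The Jordan structure of A has elementary divisors x^2, x, x. Arranging the block sizes at each eigenvalue in decreasing order and taking row products gives the invariant factors.

Invariant factors (smallest first, each dividing the next): x, x, x^2.

Check: the last factor x^2 is the minimal polynomial, and the product x^4 is the characteristic polynomial.

x, x, x^2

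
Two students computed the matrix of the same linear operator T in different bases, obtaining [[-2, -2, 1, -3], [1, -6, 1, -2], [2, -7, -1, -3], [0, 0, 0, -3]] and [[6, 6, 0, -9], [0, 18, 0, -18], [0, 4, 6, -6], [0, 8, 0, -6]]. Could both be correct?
trace(A) = -12 but trace(B) = 24. The trace is a similarity invariant, so A and B are not similar.

No.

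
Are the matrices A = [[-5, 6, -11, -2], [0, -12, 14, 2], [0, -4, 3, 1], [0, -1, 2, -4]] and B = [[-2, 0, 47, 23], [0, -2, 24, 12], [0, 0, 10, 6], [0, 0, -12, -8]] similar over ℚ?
No.

trace(A) = -18 but trace(B) = -2. The trace is a similarity invariant, so A and B are not similar.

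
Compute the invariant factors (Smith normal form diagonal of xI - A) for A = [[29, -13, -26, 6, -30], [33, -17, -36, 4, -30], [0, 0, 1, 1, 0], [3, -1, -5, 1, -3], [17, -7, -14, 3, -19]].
(x - 1)^3(x + 4)^2

The Jordan structure of A has elementary divisors (x + 4)^2, (x - 1)^3. Arranging the block sizes at each eigenvalue in decreasing order and taking row products gives the invariant factors.

Invariant factors (smallest first, each dividing the next): (x - 1)^3(x + 4)^2.

Check: the last factor (x - 1)^3(x + 4)^2 is the minimal polynomial, and the product (x - 1)^3(x + 4)^2 is the characteristic polynomial.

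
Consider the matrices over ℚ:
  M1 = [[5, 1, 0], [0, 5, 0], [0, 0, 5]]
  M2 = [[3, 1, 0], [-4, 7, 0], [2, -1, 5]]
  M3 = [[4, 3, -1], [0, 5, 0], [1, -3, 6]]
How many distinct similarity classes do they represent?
1 class: {M1, M2, M3}

Characteristic polynomials: χ_{M1} = (x - 5)^3, χ_{M2} = (x - 5)^3, χ_{M3} = (x - 5)^3.

{M1, M2, M3}: invariant factors x - 5, (x - 5)^2.

Matrices are similar if and only if their invariant-factor lists agree; the partition into similarity classes is {M1, M2, M3}.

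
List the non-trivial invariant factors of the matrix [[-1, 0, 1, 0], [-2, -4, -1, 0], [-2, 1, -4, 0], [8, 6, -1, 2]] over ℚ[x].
(x - 2)(x + 3)^3

The Jordan structure of A has elementary divisors (x + 3)^3, (x - 2). Arranging the block sizes at each eigenvalue in decreasing order and taking row products gives the invariant factors.

Invariant factors (smallest first, each dividing the next): (x - 2)(x + 3)^3.

Check: the last factor (x - 2)(x + 3)^3 is the minimal polynomial, and the product (x - 2)(x + 3)^3 is the characteristic polynomial.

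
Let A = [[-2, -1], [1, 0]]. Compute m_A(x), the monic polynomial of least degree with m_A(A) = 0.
m_A(x) = (x + 1)^2

The characteristic polynomial factors as (x + 1)^2. The minimal polynomial is ∏(x - λ)^{k_λ} where k_λ is the size of the largest Jordan block at λ.

For λ = -1: rank(A + I) = 1, and the largest Jordan block has size 2 (the smallest k with rank((A + I)^k) = rank((A + I)^(k+1))).

So m_A(x) = (x + 1)^2.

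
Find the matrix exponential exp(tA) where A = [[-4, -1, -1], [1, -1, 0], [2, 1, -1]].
A has Jordan form J = [[-2, 1, 0], [0, -2, 1], [0, 0, -2]] with A = PJP^{-1}, so e^{tA} = P e^{tJ} P^{-1}.

For a Jordan block J_k(λ), e^{tJ_k(λ)} = e^{λt} · (I + tN + t^2 N^2/2! + ... + t^{k-1} N^{k-1}/(k-1)!) where N is the nilpotent superdiagonal part.

Assembling the blocks and conjugating back gives the entries of e^{tA} as shown above.

e^{tA} = [[(t^2 - 4*t + 2)*e^{-2*t}/2, -t*e^{-2*t}, t*(t - 2)*e^{-2*t}/2], [t*(2 - t)*e^{-2*t}/2, (t + 1)*e^{-2*t}, -t^2*e^{-2*t}/2], [t*(4 - t)*e^{-2*t}/2, t*e^{-2*t}, (-t^2/2 + t + 1)*e^{-2*t}]]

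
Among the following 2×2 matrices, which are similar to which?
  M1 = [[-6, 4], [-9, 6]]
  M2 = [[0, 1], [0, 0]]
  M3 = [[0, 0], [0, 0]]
2 classes: {M1, M2}, {M3}

Characteristic polynomials: χ_{M1} = x^2, χ_{M2} = x^2, χ_{M3} = x^2.

{M1, M2}: invariant factors x^2.

{M3}: invariant factors x, x.

Matrices are similar if and only if their invariant-factor lists agree; the partition into similarity classes is {M1, M2}, {M3}.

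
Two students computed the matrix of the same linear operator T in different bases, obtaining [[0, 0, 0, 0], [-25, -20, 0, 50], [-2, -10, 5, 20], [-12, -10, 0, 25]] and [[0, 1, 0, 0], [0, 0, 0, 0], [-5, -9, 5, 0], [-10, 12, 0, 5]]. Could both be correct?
Yes.

Two matrices over a field are similar if and only if they have the same invariant factors.

Both A and B have characteristic polynomial x^2(x - 5)^2 and minimal polynomial x^2(x - 5). Computing further, both have invariant factors x - 5, x^2(x - 5). Hence A and B are similar.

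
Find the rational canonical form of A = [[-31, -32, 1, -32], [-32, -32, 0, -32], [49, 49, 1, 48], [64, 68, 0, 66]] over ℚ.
R = [[2, 0, 0, 0], [0, 0, 0, -32], [0, 1, 0, 16], [0, 0, 1, 2]]

The invariant factors of A (the non-unit diagonal entries of the Smith normal form of xI - A over ℚ[x]) are x - 2, (x - 4)(x - 2)(x + 4), each dividing the next. The characteristic polynomial is their product, (x - 4)(x - 2)^2(x + 4).

The rational canonical form is the block-diagonal matrix of companion matrices C(f_i):
R = [[2, 0, 0, 0], [0, 0, 0, -32], [0, 1, 0, 16], [0, 0, 1, 2]].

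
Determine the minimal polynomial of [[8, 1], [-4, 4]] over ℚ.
m_A(x) = (x - 6)^2

The characteristic polynomial factors as (x - 6)^2. The minimal polynomial is ∏(x - λ)^{k_λ} where k_λ is the size of the largest Jordan block at λ.

For λ = 6: rank(A - 6I) = 1, and the largest Jordan block has size 2 (the smallest k with rank((A - 6I)^k) = rank((A - 6I)^(k+1))).

So m_A(x) = (x - 6)^2.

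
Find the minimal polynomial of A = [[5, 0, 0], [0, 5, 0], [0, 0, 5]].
The characteristic polynomial factors as (x - 5)^3. The minimal polynomial is ∏(x - λ)^{k_λ} where k_λ is the size of the largest Jordan block at λ.

For λ = 5: rank(A - 5I) = 0, and the largest Jordan block has size 1 (the smallest k with rank((A - 5I)^k) = rank((A - 5I)^(k+1))).

So m_A(x) = x - 5.

m_A(x) = x - 5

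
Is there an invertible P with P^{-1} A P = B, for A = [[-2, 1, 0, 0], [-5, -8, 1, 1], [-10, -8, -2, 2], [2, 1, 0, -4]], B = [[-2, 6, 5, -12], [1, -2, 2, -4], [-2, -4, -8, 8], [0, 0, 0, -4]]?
Yes.

Two matrices over a field are similar if and only if they have the same invariant factors.

Both A and B have characteristic polynomial (x + 4)^4 and minimal polynomial (x + 4)^3. Computing further, both have invariant factors x + 4, (x + 4)^3. Hence A and B are similar.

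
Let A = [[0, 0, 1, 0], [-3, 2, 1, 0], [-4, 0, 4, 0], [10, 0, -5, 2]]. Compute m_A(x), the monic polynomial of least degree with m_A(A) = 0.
The characteristic polynomial factors as (x - 2)^4. The minimal polynomial is ∏(x - λ)^{k_λ} where k_λ is the size of the largest Jordan block at λ.

For λ = 2: rank(A - 2I) = 2, and the largest Jordan block has size 3 (the smallest k with rank((A - 2I)^k) = rank((A - 2I)^(k+1))).

So m_A(x) = (x - 2)^3.

m_A(x) = (x - 2)^3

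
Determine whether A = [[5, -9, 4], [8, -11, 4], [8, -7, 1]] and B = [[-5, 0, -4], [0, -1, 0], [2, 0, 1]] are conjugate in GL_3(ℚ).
No.

Both have characteristic polynomial (x + 1)^2(x + 3), but the minimal polynomial of A is (x + 1)^2(x + 3) while the minimal polynomial of B is (x + 1)(x + 3). The minimal polynomial is a similarity invariant, so A and B are not similar.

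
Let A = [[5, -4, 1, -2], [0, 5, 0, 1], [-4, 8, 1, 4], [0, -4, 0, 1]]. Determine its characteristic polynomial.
χ_A(x) = (x - 3)^4

xI - A = [[x - 5, 4, -1, 2], [0, x - 5, 0, -1], [4, -8, x - 1, -4], [0, 4, 0, x - 1]].

Expanding det(xI - A) along the first row:
det(xI - A) = + (x - 5)·det([[x - 5, 0, -1], [-8, x - 1, -4], [4, 0, x - 1]]) - (4)·det([[0, 0, -1], [4, x - 1, -4], [0, 0, x - 1]]) + (-1)·det([[0, x - 5, -1], [4, -8, -4], [0, 4, x - 1]]) - (2)·det([[0, x - 5, 0], [4, -8, x - 1], [0, 4, 0]]).

Evaluating gives χ_A(x) = x^4 - 12x^3 + 54x^2 - 108x + 81 = (x - 3)^4.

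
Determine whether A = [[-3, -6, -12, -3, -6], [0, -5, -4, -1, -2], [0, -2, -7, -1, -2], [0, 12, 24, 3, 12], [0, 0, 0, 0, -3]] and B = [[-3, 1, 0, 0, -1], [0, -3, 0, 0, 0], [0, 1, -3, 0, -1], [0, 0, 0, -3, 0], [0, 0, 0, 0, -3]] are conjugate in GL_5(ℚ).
Two matrices over a field are similar if and only if they have the same invariant factors.

Both A and B have characteristic polynomial (x + 3)^5 and minimal polynomial (x + 3)^2. Computing further, both have invariant factors x + 3, x + 3, x + 3, (x + 3)^2. Hence A and B are similar.

Yes.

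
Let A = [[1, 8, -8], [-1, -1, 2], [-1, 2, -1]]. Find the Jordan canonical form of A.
J = [[-3, 0, 0], [0, 1, 1], [0, 0, 1]]

The characteristic polynomial is det(xI - A) = (x - 1)^2(x + 3), so the eigenvalues are -3 (algebraic multiplicity 1), 1 (algebraic multiplicity 2).

For λ = -3: algebraic multiplicity 1 gives one 1×1 block.

For λ = 1: rank(A - I) = 2, rank((A - I)^2) = 1. The eigenspace has dimension 3 - 2 = 1, so there is 1 Jordan block; the rank sequence gives block sizes [2].

Assembling the blocks gives the Jordan form J above.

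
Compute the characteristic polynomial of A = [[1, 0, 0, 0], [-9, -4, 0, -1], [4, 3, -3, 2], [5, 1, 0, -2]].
xI - A = [[x - 1, 0, 0, 0], [9, x + 4, 0, 1], [-4, -3, x + 3, -2], [-5, -1, 0, x + 2]].

Expanding det(xI - A) along the first row:
det(xI - A) = + (x - 1)·det([[x + 4, 0, 1], [-3, x + 3, -2], [-1, 0, x + 2]]) - (0)·det([[9, 0, 1], [-4, x + 3, -2], [-5, 0, x + 2]]) + (0)·det([[9, x + 4, 1], [-4, -3, -2], [-5, -1, x + 2]]) - (0)·det([[9, x + 4, 0], [-4, -3, x + 3], [-5, -1, 0]]).

Evaluating gives χ_A(x) = x^4 + 8x^3 + 18x^2 - 27 = (x - 1)(x + 3)^3.

χ_A(x) = (x - 1)(x + 3)^3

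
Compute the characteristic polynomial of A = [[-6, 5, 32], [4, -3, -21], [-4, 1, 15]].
xI - A = [[x + 6, -5, -32], [-4, x + 3, 21], [4, -1, x - 15]].

Expanding det(xI - A) along the first row:
det(xI - A) = + (x + 6)·det([[x + 3, 21], [-1, x - 15]]) - (-5)·det([[-4, 21], [4, x - 15]]) + (-32)·det([[-4, x + 3], [4, -1]]).

Evaluating gives χ_A(x) = x^3 - 6x^2 + 12x - 8 = (x - 2)^3.

χ_A(x) = (x - 2)^3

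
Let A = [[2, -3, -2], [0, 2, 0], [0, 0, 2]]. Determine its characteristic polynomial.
χ_A(x) = (x - 2)^3

xI - A = [[x - 2, 3, 2], [0, x - 2, 0], [0, 0, x - 2]].

Expanding det(xI - A) along the first row:
det(xI - A) = + (x - 2)·det([[x - 2, 0], [0, x - 2]]) - (3)·det([[0, 0], [0, x - 2]]) + (2)·det([[0, x - 2], [0, 0]]).

Evaluating gives χ_A(x) = x^3 - 6x^2 + 12x - 8 = (x - 2)^3.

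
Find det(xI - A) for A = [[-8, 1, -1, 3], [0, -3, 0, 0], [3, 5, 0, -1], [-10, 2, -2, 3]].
xI - A = [[x + 8, -1, 1, -3], [0, x + 3, 0, 0], [-3, -5, x, 1], [10, -2, 2, x - 3]].

Expanding det(xI - A) along the first row:
det(xI - A) = + (x + 8)·det([[x + 3, 0, 0], [-5, x, 1], [-2, 2, x - 3]]) - (-1)·det([[0, 0, 0], [-3, x, 1], [10, 2, x - 3]]) + (1)·det([[0, x + 3, 0], [-3, -5, 1], [10, -2, x - 3]]) - (-3)·det([[0, x + 3, 0], [-3, -5, x], [10, -2, 2]]).

Evaluating gives χ_A(x) = x^4 + 8x^3 + 22x^2 + 24x + 9 = (x + 1)^2(x + 3)^2.

χ_A(x) = (x + 1)^2(x + 3)^2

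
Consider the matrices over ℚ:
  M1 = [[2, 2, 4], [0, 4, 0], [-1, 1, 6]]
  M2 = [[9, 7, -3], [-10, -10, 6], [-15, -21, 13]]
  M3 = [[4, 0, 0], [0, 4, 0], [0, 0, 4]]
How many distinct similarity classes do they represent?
2 classes: {M1, M2}, {M3}

Characteristic polynomials: χ_{M1} = (x - 4)^3, χ_{M2} = (x - 4)^3, χ_{M3} = (x - 4)^3.

{M1, M2}: invariant factors x - 4, (x - 4)^2.

{M3}: invariant factors x - 4, x - 4, x - 4.

Matrices are similar if and only if their invariant-factor lists agree; the partition into similarity classes is {M1, M2}, {M3}.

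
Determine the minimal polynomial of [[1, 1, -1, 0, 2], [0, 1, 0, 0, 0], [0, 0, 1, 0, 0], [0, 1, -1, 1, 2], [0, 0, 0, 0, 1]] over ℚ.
The characteristic polynomial factors as (x - 1)^5. The minimal polynomial is ∏(x - λ)^{k_λ} where k_λ is the size of the largest Jordan block at λ.

For λ = 1: rank(A - I) = 1, and the largest Jordan block has size 2 (the smallest k with rank((A - I)^k) = rank((A - I)^(k+1))).

So m_A(x) = (x - 1)^2.

m_A(x) = (x - 1)^2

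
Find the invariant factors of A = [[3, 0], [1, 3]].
(x - 3)^2

The Jordan structure of A has elementary divisors (x - 3)^2. Arranging the block sizes at each eigenvalue in decreasing order and taking row products gives the invariant factors.

Invariant factors (smallest first, each dividing the next): (x - 3)^2.

Check: the last factor (x - 3)^2 is the minimal polynomial, and the product (x - 3)^2 is the characteristic polynomial.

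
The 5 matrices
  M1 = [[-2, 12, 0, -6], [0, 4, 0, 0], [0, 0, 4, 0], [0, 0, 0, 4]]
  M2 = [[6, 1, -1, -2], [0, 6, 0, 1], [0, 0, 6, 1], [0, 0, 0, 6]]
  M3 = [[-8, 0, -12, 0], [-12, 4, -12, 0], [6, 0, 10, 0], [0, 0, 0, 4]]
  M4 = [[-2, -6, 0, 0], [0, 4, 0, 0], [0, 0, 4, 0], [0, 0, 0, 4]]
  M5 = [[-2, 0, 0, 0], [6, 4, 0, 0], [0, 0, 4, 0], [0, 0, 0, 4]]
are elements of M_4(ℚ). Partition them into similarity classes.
2 classes: {M1, M3, M4, M5}, {M2}

Characteristic polynomials: χ_{M1} = (x - 4)^3(x + 2), χ_{M2} = (x - 6)^4, χ_{M3} = (x - 4)^3(x + 2), χ_{M4} = (x - 4)^3(x + 2), χ_{M5} = (x - 4)^3(x + 2).

{M1, M3, M4, M5}: invariant factors x - 4, x - 4, (x - 4)(x + 2).

{M2}: invariant factors (x - 6)^2, (x - 6)^2.

Matrices are similar if and only if their invariant-factor lists agree; the partition into similarity classes is {M1, M3, M4, M5}, {M2}.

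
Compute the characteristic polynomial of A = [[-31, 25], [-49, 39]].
χ_A(x) = (x - 4)^2

xI - A = [[x + 31, -25], [49, x - 39]].

Expanding det(xI - A) along the first row:
det(xI - A) = + (x + 31)·det([[x - 39]]) - (-25)·det([[49]]).

Evaluating gives χ_A(x) = x^2 - 8x + 16 = (x - 4)^2.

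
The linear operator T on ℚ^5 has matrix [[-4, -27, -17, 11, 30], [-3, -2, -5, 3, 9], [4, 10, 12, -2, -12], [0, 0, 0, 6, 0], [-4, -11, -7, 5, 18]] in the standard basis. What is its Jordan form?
J = [[6, 1, 0, 0, 0], [0, 6, 1, 0, 0], [0, 0, 6, 0, 0], [0, 0, 0, 6, 0], [0, 0, 0, 0, 6]]

The characteristic polynomial is det(xI - A) = (x - 6)^5, so the eigenvalues are 6 (algebraic multiplicity 5).

For λ = 6: rank(A - 6I) = 2, rank((A - 6I)^2) = 1, rank((A - 6I)^3) = 0. The eigenspace has dimension 5 - 2 = 3, so there are 3 Jordan blocks; the rank sequence gives block sizes [3, 1, 1].

Assembling the blocks gives the Jordan form J above.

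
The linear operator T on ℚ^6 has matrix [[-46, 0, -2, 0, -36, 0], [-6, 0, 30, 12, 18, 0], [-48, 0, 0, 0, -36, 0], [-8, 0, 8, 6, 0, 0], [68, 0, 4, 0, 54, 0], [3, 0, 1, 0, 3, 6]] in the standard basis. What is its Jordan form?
The characteristic polynomial is det(xI - A) = x^2(x - 6)^3(x - 2), so the eigenvalues are 0 (algebraic multiplicity 2), 2 (algebraic multiplicity 1), 6 (algebraic multiplicity 3).

For λ = 0: rank(A) = 4. The eigenspace has dimension 6 - 4 = 2, so there are 2 Jordan blocks; the rank sequence gives block sizes [1, 1].

For λ = 2: algebraic multiplicity 1 gives one 1×1 block.

For λ = 6: rank(A - 6I) = 4, rank((A - 6I)^2) = 3. The eigenspace has dimension 6 - 4 = 2, so there are 2 Jordan blocks; the rank sequence gives block sizes [2, 1].

Assembling the blocks gives the Jordan form J above.

J = [[0, 0, 0, 0, 0, 0], [0, 0, 0, 0, 0, 0], [0, 0, 2, 0, 0, 0], [0, 0, 0, 6, 1, 0], [0, 0, 0, 0, 6, 0], [0, 0, 0, 0, 0, 6]]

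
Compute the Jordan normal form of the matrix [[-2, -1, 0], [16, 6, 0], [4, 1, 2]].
The characteristic polynomial is det(xI - A) = (x - 2)^3, so the eigenvalues are 2 (algebraic multiplicity 3).

For λ = 2: rank(A - 2I) = 1, rank((A - 2I)^2) = 0. The eigenspace has dimension 3 - 1 = 2, so there are 2 Jordan blocks; the rank sequence gives block sizes [2, 1].

Assembling the blocks gives the Jordan form J above.

J = [[2, 1, 0], [0, 2, 0], [0, 0, 2]]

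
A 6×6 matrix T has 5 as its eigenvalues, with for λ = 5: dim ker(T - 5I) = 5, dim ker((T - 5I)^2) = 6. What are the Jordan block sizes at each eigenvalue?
Jordan blocks: (5, 2), (5, 1), (5, 1), (5, 1), (5, 1)

λ = 5: successive nullity increments [5, 1] count blocks of size ≥ k; block sizes are [2, 1, 1, 1, 1].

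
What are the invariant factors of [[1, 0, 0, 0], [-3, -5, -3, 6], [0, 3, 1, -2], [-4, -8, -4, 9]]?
x - 1, (x - 2)^2(x - 1)

The Jordan structure of A has elementary divisors (x - 1), (x - 1), (x - 2)^2. Arranging the block sizes at each eigenvalue in decreasing order and taking row products gives the invariant factors.

Invariant factors (smallest first, each dividing the next): x - 1, (x - 2)^2(x - 1).

Check: the last factor (x - 2)^2(x - 1) is the minimal polynomial, and the product (x - 2)^2(x - 1)^2 is the characteristic polynomial.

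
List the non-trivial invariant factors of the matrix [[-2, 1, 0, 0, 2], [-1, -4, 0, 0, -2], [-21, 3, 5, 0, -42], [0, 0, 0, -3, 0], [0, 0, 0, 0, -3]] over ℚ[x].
The Jordan structure of A has elementary divisors (x + 3)^2, (x + 3), (x + 3), (x - 5). Arranging the block sizes at each eigenvalue in decreasing order and taking row products gives the invariant factors.

Invariant factors (smallest first, each dividing the next): x + 3, x + 3, (x - 5)(x + 3)^2.

Check: the last factor (x - 5)(x + 3)^2 is the minimal polynomial, and the product (x - 5)(x + 3)^4 is the characteristic polynomial.

x + 3, x + 3, (x - 5)(x + 3)^2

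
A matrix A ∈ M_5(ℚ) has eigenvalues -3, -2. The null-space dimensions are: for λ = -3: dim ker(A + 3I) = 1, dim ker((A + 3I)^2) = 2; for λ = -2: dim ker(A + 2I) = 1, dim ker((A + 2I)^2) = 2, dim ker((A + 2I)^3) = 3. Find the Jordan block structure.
Jordan blocks: (-3, 2), (-2, 3)

λ = -3: successive nullity increments [1, 1] count blocks of size ≥ k; block sizes are [2].
λ = -2: successive nullity increments [1, 1, 1] count blocks of size ≥ k; block sizes are [3].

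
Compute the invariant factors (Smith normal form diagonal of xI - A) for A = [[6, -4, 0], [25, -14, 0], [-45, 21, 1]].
(x - 1)(x + 4)^2

The Jordan structure of A has elementary divisors (x + 4)^2, (x - 1). Arranging the block sizes at each eigenvalue in decreasing order and taking row products gives the invariant factors.

Invariant factors (smallest first, each dividing the next): (x - 1)(x + 4)^2.

Check: the last factor (x - 1)(x + 4)^2 is the minimal polynomial, and the product (x - 1)(x + 4)^2 is the characteristic polynomial.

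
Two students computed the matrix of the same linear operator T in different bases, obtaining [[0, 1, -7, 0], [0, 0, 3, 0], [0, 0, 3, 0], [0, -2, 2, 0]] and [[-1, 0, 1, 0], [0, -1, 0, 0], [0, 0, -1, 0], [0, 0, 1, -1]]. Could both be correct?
No.

trace(A) = 3 but trace(B) = -4. The trace is a similarity invariant, so A and B are not similar.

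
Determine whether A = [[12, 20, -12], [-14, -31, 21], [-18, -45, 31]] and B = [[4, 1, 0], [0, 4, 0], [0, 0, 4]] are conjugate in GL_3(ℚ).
Yes.

Two matrices over a field are similar if and only if they have the same invariant factors.

Both A and B have characteristic polynomial (x - 4)^3 and minimal polynomial (x - 4)^2. Computing further, both have invariant factors x - 4, (x - 4)^2. Hence A and B are similar.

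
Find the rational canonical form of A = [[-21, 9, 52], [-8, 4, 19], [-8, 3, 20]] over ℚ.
R = [[0, 0, 5], [1, 0, -7], [0, 1, 3]]

The invariant factors of A (the non-unit diagonal entries of the Smith normal form of xI - A over ℚ[x]) are (x - 1)(x^2 - 2x + 5), each dividing the next. The characteristic polynomial is their product, (x - 1)(x^2 - 2x + 5).

The rational canonical form is the block-diagonal matrix of companion matrices C(f_i):
R = [[0, 0, 5], [1, 0, -7], [0, 1, 3]].

Note the characteristic polynomial does not split into linear factors over ℚ, so A has no Jordan form over ℚ; the rational canonical form exists over any field.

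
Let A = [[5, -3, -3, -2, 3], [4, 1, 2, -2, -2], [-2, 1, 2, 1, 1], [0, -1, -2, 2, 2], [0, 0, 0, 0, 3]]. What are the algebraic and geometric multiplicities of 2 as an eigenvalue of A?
The characteristic polynomial is (x - 3)^3(x - 2)^2, so the factor x - 2 appears with exponent 2: the algebraic multiplicity is 2.

rank(A - 2I) = 4, so the eigenspace has dimension 5 - 4 = 1: the geometric multiplicity is 1.

Since 1 < 2, A is not diagonalizable.

algebraic multiplicity 2, geometric multiplicity 1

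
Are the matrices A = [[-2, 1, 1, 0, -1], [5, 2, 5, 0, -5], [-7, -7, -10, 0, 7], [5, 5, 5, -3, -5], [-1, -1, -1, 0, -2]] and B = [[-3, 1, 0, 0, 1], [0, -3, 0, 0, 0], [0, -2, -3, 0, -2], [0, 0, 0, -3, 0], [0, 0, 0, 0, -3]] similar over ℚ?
Two matrices over a field are similar if and only if they have the same invariant factors.

Both A and B have characteristic polynomial (x + 3)^5 and minimal polynomial (x + 3)^2. Computing further, both have invariant factors x + 3, x + 3, x + 3, (x + 3)^2. Hence A and B are similar.

Yes.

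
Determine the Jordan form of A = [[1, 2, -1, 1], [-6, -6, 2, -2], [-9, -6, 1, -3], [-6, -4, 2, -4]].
J = [[-2, 1, 0, 0], [0, -2, 0, 0], [0, 0, -2, 0], [0, 0, 0, -2]]

The characteristic polynomial is det(xI - A) = (x + 2)^4, so the eigenvalues are -2 (algebraic multiplicity 4).

For λ = -2: rank(A + 2I) = 1, rank((A + 2I)^2) = 0. The eigenspace has dimension 4 - 1 = 3, so there are 3 Jordan blocks; the rank sequence gives block sizes [2, 1, 1].

Assembling the blocks gives the Jordan form J above.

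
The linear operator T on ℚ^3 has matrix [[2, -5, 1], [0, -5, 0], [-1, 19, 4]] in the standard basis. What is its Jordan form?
J = [[-5, 0, 0], [0, 3, 1], [0, 0, 3]]

The characteristic polynomial is det(xI - A) = (x - 3)^2(x + 5), so the eigenvalues are -5 (algebraic multiplicity 1), 3 (algebraic multiplicity 2).

For λ = -5: algebraic multiplicity 1 gives one 1×1 block.

For λ = 3: rank(A - 3I) = 2, rank((A - 3I)^2) = 1. The eigenspace has dimension 3 - 2 = 1, so there is 1 Jordan block; the rank sequence gives block sizes [2].

Assembling the blocks gives the Jordan form J above.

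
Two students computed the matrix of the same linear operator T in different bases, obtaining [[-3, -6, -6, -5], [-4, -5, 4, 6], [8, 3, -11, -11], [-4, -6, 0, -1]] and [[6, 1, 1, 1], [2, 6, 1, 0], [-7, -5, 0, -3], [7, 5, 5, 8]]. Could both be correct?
No.

trace(A) = -20 but trace(B) = 20. The trace is a similarity invariant, so A and B are not similar.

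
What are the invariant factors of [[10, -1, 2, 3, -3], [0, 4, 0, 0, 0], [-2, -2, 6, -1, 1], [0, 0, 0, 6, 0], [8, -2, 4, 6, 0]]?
The Jordan structure of A has elementary divisors (x - 4)^2, (x - 6)^2, (x - 6). Arranging the block sizes at each eigenvalue in decreasing order and taking row products gives the invariant factors.

Invariant factors (smallest first, each dividing the next): x - 6, (x - 6)^2(x - 4)^2.

Check: the last factor (x - 6)^2(x - 4)^2 is the minimal polynomial, and the product (x - 6)^3(x - 4)^2 is the characteristic polynomial.

x - 6, (x - 6)^2(x - 4)^2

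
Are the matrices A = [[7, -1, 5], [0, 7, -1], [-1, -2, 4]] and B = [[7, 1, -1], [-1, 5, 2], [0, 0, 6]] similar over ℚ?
Yes.

Two matrices over a field are similar if and only if they have the same invariant factors.

Both A and B have characteristic polynomial (x - 6)^3 and minimal polynomial (x - 6)^3. Computing further, both have invariant factors (x - 6)^3. Hence A and B are similar.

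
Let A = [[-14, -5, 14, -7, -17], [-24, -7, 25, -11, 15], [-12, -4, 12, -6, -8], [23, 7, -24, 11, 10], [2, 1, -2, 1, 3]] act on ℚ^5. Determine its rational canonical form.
R = [[0, 2, 0, 0, 0], [1, 4, 0, 0, 0], [0, 0, 0, 0, 6], [0, 0, 1, 0, 14], [0, 0, 0, 1, 1]]

The invariant factors of A (the non-unit diagonal entries of the Smith normal form of xI - A over ℚ[x]) are x^2 - 4x - 2, (x + 3)(x^2 - 4x - 2), each dividing the next. The characteristic polynomial is their product, (x + 3)(x^2 - 4x - 2)^2.

The rational canonical form is the block-diagonal matrix of companion matrices C(f_i):
R = [[0, 2, 0, 0, 0], [1, 4, 0, 0, 0], [0, 0, 0, 0, 6], [0, 0, 1, 0, 14], [0, 0, 0, 1, 1]].

Note the characteristic polynomial does not split into linear factors over ℚ, so A has no Jordan form over ℚ; the rational canonical form exists over any field.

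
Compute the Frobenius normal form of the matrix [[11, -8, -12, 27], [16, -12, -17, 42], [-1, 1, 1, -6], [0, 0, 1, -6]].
R = [[0, 0, 0, 0], [1, 0, 0, 8], [0, 1, 0, -6], [0, 0, 1, -6]]

The invariant factors of A (the non-unit diagonal entries of the Smith normal form of xI - A over ℚ[x]) are x(x + 4)(x^2 + 2x - 2), each dividing the next. The characteristic polynomial is their product, x(x + 4)(x^2 + 2x - 2).

The rational canonical form is the block-diagonal matrix of companion matrices C(f_i):
R = [[0, 0, 0, 0], [1, 0, 0, 8], [0, 1, 0, -6], [0, 0, 1, -6]].

Note the characteristic polynomial does not split into linear factors over ℚ, so A has no Jordan form over ℚ; the rational canonical form exists over any field.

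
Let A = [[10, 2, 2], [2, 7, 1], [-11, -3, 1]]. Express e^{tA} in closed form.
e^{tA} = [[(-t^2 + 4*t + 1)*e^{6*t}, 2*t*(t + 1)*e^{6*t}, 2*t*e^{6*t}], [t*(4 - t)*e^{6*t}/2, (t^2 + t + 1)*e^{6*t}, t*e^{6*t}], [t*(5*t - 22)*e^{6*t}/2, t*(-5*t - 3)*e^{6*t}, (1 - 5*t)*e^{6*t}]]

A has Jordan form J = [[6, 1, 0], [0, 6, 1], [0, 0, 6]] with A = PJP^{-1}, so e^{tA} = P e^{tJ} P^{-1}.

For a Jordan block J_k(λ), e^{tJ_k(λ)} = e^{λt} · (I + tN + t^2 N^2/2! + ... + t^{k-1} N^{k-1}/(k-1)!) where N is the nilpotent superdiagonal part.

Assembling the blocks and conjugating back gives the entries of e^{tA} as shown above.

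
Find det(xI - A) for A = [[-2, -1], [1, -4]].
xI - A = [[x + 2, 1], [-1, x + 4]].

Expanding det(xI - A) along the first row:
det(xI - A) = + (x + 2)·det([[x + 4]]) - (1)·det([[-1]]).

Evaluating gives χ_A(x) = x^2 + 6x + 9 = (x + 3)^2.

χ_A(x) = (x + 3)^2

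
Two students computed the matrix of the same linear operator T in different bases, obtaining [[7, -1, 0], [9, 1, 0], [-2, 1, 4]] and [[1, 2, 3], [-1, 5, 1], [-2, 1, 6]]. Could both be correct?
Two matrices over a field are similar if and only if they have the same invariant factors.

Both A and B have characteristic polynomial (x - 4)^3 and minimal polynomial (x - 4)^3. Computing further, both have invariant factors (x - 4)^3. Hence A and B are similar.

Yes.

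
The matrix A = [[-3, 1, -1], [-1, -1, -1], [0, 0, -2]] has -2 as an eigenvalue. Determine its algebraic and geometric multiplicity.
algebraic multiplicity 3, geometric multiplicity 2

The characteristic polynomial is (x + 2)^3, so the factor x + 2 appears with exponent 3: the algebraic multiplicity is 3.

rank(A + 2I) = 1, so the eigenspace has dimension 3 - 1 = 2: the geometric multiplicity is 2.

Since 2 < 3, A is not diagonalizable.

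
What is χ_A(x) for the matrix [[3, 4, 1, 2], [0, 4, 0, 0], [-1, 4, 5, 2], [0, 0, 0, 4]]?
χ_A(x) = (x - 4)^4

xI - A = [[x - 3, -4, -1, -2], [0, x - 4, 0, 0], [1, -4, x - 5, -2], [0, 0, 0, x - 4]].

Expanding det(xI - A) along the first row:
det(xI - A) = + (x - 3)·det([[x - 4, 0, 0], [-4, x - 5, -2], [0, 0, x - 4]]) - (-4)·det([[0, 0, 0], [1, x - 5, -2], [0, 0, x - 4]]) + (-1)·det([[0, x - 4, 0], [1, -4, -2], [0, 0, x - 4]]) - (-2)·det([[0, x - 4, 0], [1, -4, x - 5], [0, 0, 0]]).

Evaluating gives χ_A(x) = x^4 - 16x^3 + 96x^2 - 256x + 256 = (x - 4)^4.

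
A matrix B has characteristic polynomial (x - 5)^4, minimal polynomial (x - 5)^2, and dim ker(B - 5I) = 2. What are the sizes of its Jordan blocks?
λ = 5: algebraic multiplicity 4 (exponent in χ_B), largest block size 2 (exponent in m_B), 2 blocks (geometric multiplicity). These force block sizes [2, 2].

Jordan blocks: (5, 2), (5, 2)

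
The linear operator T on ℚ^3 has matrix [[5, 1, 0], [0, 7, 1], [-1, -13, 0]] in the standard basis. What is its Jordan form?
The characteristic polynomial is det(xI - A) = (x - 4)^3, so the eigenvalues are 4 (algebraic multiplicity 3).

For λ = 4: rank(A - 4I) = 2, rank((A - 4I)^2) = 1, rank((A - 4I)^3) = 0. The eigenspace has dimension 3 - 2 = 1, so there is 1 Jordan block; the rank sequence gives block sizes [3].

Assembling the blocks gives the Jordan form J above.

J = [[4, 1, 0], [0, 4, 1], [0, 0, 4]]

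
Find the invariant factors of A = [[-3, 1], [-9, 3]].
The Jordan structure of A has elementary divisors x^2. Arranging the block sizes at each eigenvalue in decreasing order and taking row products gives the invariant factors.

Invariant factors (smallest first, each dividing the next): x^2.

Check: the last factor x^2 is the minimal polynomial, and the product x^2 is the characteristic polynomial.

x^2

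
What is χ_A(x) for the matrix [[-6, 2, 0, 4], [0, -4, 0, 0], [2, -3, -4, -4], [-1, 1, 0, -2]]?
xI - A = [[x + 6, -2, 0, -4], [0, x + 4, 0, 0], [-2, 3, x + 4, 4], [1, -1, 0, x + 2]].

Expanding det(xI - A) along the first row:
det(xI - A) = + (x + 6)·det([[x + 4, 0, 0], [3, x + 4, 4], [-1, 0, x + 2]]) - (-2)·det([[0, 0, 0], [-2, x + 4, 4], [1, 0, x + 2]]) + (0)·det([[0, x + 4, 0], [-2, 3, 4], [1, -1, x + 2]]) - (-4)·det([[0, x + 4, 0], [-2, 3, x + 4], [1, -1, 0]]).

Evaluating gives χ_A(x) = x^4 + 16x^3 + 96x^2 + 256x + 256 = (x + 4)^4.

χ_A(x) = (x + 4)^4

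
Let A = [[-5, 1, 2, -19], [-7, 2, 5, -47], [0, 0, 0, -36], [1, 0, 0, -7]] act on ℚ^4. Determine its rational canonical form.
The invariant factors of A (the non-unit diagonal entries of the Smith normal form of xI - A over ℚ[x]) are (x + 2)^2(x + 3)^2, each dividing the next. The characteristic polynomial is their product, (x + 2)^2(x + 3)^2.

The rational canonical form is the block-diagonal matrix of companion matrices C(f_i):
R = [[0, 0, 0, -36], [1, 0, 0, -60], [0, 1, 0, -37], [0, 0, 1, -10]].

R = [[0, 0, 0, -36], [1, 0, 0, -60], [0, 1, 0, -37], [0, 0, 1, -10]]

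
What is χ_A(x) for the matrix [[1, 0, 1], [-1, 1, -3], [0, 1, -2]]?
χ_A(x) = x^3

xI - A = [[x - 1, 0, -1], [1, x - 1, 3], [0, -1, x + 2]].

Expanding det(xI - A) along the first row:
det(xI - A) = + (x - 1)·det([[x - 1, 3], [-1, x + 2]]) - (0)·det([[1, 3], [0, x + 2]]) + (-1)·det([[1, x - 1], [0, -1]]).

Evaluating gives χ_A(x) = x^3.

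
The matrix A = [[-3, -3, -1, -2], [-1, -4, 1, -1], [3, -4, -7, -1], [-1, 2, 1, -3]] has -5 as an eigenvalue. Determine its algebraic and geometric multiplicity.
algebraic multiplicity 1, geometric multiplicity 1

The characteristic polynomial is (x + 4)^3(x + 5), so the factor x + 5 appears with exponent 1: the algebraic multiplicity is 1.

rank(A + 5I) = 3, so the eigenspace has dimension 4 - 3 = 1: the geometric multiplicity is 1.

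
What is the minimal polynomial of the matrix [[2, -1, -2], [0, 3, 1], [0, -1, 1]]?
m_A(x) = (x - 2)^3

The characteristic polynomial factors as (x - 2)^3. The minimal polynomial is ∏(x - λ)^{k_λ} where k_λ is the size of the largest Jordan block at λ.

For λ = 2: rank(A - 2I) = 2, and the largest Jordan block has size 3 (the smallest k with rank((A - 2I)^k) = rank((A - 2I)^(k+1))).

So m_A(x) = (x - 2)^3.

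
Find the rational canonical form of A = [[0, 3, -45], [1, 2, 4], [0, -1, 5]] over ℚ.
R = [[0, 0, 30], [1, 0, -11], [0, 1, 7]]

The invariant factors of A (the non-unit diagonal entries of the Smith normal form of xI - A over ℚ[x]) are (x - 6)(x^2 - x + 5), each dividing the next. The characteristic polynomial is their product, (x - 6)(x^2 - x + 5).

The rational canonical form is the block-diagonal matrix of companion matrices C(f_i):
R = [[0, 0, 30], [1, 0, -11], [0, 1, 7]].

Note the characteristic polynomial does not split into linear factors over ℚ, so A has no Jordan form over ℚ; the rational canonical form exists over any field.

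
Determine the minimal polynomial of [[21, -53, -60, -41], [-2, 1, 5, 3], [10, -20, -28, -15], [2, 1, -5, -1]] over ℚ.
The characteristic polynomial factors as (x - 2)(x + 3)^3. The minimal polynomial is ∏(x - λ)^{k_λ} where k_λ is the size of the largest Jordan block at λ.

For λ = -3: rank(A + 3I) = 2, and the largest Jordan block has size 2 (the smallest k with rank((A + 3I)^k) = rank((A + 3I)^(k+1))).
For λ = 2: rank(A - 2I) = 3, and the largest Jordan block has size 1 (the smallest k with rank((A - 2I)^k) = rank((A - 2I)^(k+1))).

So m_A(x) = (x - 2)(x + 3)^2.

m_A(x) = (x - 2)(x + 3)^2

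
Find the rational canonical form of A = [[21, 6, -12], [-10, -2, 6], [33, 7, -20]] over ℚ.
The invariant factors of A (the non-unit diagonal entries of the Smith normal form of xI - A over ℚ[x]) are (x - 1)(x^2 + 2x - 6), each dividing the next. The characteristic polynomial is their product, (x - 1)(x^2 + 2x - 6).

The rational canonical form is the block-diagonal matrix of companion matrices C(f_i):
R = [[0, 0, -6], [1, 0, 8], [0, 1, -1]].

Note the characteristic polynomial does not split into linear factors over ℚ, so A has no Jordan form over ℚ; the rational canonical form exists over any field.

R = [[0, 0, -6], [1, 0, 8], [0, 1, -1]]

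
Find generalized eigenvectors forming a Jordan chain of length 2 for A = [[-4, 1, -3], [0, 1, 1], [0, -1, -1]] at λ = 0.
v_1 = [[-1, 0, 1]]^T, v_2 = [[1, 1, -1]]^T

We seek v_1 ∈ ker(A^2) \ ker(A), then set v_{i+1} = A v_i.

One such chain is v_1 = [[-1, 0, 1]]^T, v_2 = [[1, 1, -1]]^T. Check: A v_2 = [[0, 0, 0]]^T = 0.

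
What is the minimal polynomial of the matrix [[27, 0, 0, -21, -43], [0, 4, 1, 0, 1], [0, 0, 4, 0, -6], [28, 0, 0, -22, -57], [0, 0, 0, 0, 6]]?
The characteristic polynomial factors as (x - 6)^2(x - 4)^2(x + 1). The minimal polynomial is ∏(x - λ)^{k_λ} where k_λ is the size of the largest Jordan block at λ.

For λ = -1: rank(A + I) = 4, and the largest Jordan block has size 1 (the smallest k with rank((A + I)^k) = rank((A + I)^(k+1))).
For λ = 4: rank(A - 4I) = 4, and the largest Jordan block has size 2 (the smallest k with rank((A - 4I)^k) = rank((A - 4I)^(k+1))).
For λ = 6: rank(A - 6I) = 4, and the largest Jordan block has size 2 (the smallest k with rank((A - 6I)^k) = rank((A - 6I)^(k+1))).

So m_A(x) = (x - 6)^2(x - 4)^2(x + 1).

m_A(x) = (x - 6)^2(x - 4)^2(x + 1)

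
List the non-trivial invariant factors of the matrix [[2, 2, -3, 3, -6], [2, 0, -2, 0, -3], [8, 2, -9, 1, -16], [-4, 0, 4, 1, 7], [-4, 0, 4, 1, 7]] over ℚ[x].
x^3(x - 2)(x + 1)

The Jordan structure of A has elementary divisors (x + 1), x^3, (x - 2). Arranging the block sizes at each eigenvalue in decreasing order and taking row products gives the invariant factors.

Invariant factors (smallest first, each dividing the next): x^3(x - 2)(x + 1).

Check: the last factor x^3(x - 2)(x + 1) is the minimal polynomial, and the product x^3(x - 2)(x + 1) is the characteristic polynomial.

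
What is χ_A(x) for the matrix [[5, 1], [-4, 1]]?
xI - A = [[x - 5, -1], [4, x - 1]].

Expanding det(xI - A) along the first row:
det(xI - A) = + (x - 5)·det([[x - 1]]) - (-1)·det([[4]]).

Evaluating gives χ_A(x) = x^2 - 6x + 9 = (x - 3)^2.

χ_A(x) = (x - 3)^2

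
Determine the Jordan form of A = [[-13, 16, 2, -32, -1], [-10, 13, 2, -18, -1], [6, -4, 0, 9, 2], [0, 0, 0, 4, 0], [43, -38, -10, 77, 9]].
The characteristic polynomial is det(xI - A) = (x - 4)^4(x + 3), so the eigenvalues are -3 (algebraic multiplicity 1), 4 (algebraic multiplicity 4).

For λ = -3: algebraic multiplicity 1 gives one 1×1 block.

For λ = 4: rank(A - 4I) = 3, rank((A - 4I)^2) = 2, rank((A - 4I)^3) = 1. The eigenspace has dimension 5 - 3 = 2, so there are 2 Jordan blocks; the rank sequence gives block sizes [3, 1].

Assembling the blocks gives the Jordan form J above.

J = [[-3, 0, 0, 0, 0], [0, 4, 1, 0, 0], [0, 0, 4, 1, 0], [0, 0, 0, 4, 0], [0, 0, 0, 0, 4]]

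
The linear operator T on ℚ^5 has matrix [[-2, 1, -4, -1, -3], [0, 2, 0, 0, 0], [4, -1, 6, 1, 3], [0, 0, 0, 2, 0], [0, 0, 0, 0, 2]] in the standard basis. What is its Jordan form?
J = [[2, 1, 0, 0, 0], [0, 2, 0, 0, 0], [0, 0, 2, 0, 0], [0, 0, 0, 2, 0], [0, 0, 0, 0, 2]]

The characteristic polynomial is det(xI - A) = (x - 2)^5, so the eigenvalues are 2 (algebraic multiplicity 5).

For λ = 2: rank(A - 2I) = 1, rank((A - 2I)^2) = 0. The eigenspace has dimension 5 - 1 = 4, so there are 4 Jordan blocks; the rank sequence gives block sizes [2, 1, 1, 1].

Assembling the blocks gives the Jordan form J above.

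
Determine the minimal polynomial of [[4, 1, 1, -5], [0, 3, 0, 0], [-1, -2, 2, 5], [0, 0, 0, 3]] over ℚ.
m_A(x) = (x - 3)^3

The characteristic polynomial factors as (x - 3)^4. The minimal polynomial is ∏(x - λ)^{k_λ} where k_λ is the size of the largest Jordan block at λ.

For λ = 3: rank(A - 3I) = 2, and the largest Jordan block has size 3 (the smallest k with rank((A - 3I)^k) = rank((A - 3I)^(k+1))).

So m_A(x) = (x - 3)^3.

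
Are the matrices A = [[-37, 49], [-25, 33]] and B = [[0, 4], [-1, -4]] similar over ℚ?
Two matrices over a field are similar if and only if they have the same invariant factors.

Both A and B have characteristic polynomial (x + 2)^2 and minimal polynomial (x + 2)^2. Computing further, both have invariant factors (x + 2)^2. Hence A and B are similar.

Yes.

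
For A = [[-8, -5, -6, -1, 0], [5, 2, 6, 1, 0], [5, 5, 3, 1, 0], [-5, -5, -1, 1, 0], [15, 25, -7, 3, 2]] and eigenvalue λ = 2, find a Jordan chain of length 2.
v_1 = [[0, 0, 0, 1, -4]]^T, v_2 = [[-1, 1, 1, -1, 3]]^T

We seek v_1 ∈ ker((A - 2I)^2) \ ker(A - 2I), then set v_{i+1} = (A - 2I) v_i.

One such chain is v_1 = [[0, 0, 0, 1, -4]]^T, v_2 = [[-1, 1, 1, -1, 3]]^T. Check: (A - 2I) v_2 = [[0, 0, 0, 0, 0]]^T = 0.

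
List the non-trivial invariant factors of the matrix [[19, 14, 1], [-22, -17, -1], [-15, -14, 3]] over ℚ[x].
The Jordan structure of A has elementary divisors (x + 3), (x - 4)^2. Arranging the block sizes at each eigenvalue in decreasing order and taking row products gives the invariant factors.

Invariant factors (smallest first, each dividing the next): (x - 4)^2(x + 3).

Check: the last factor (x - 4)^2(x + 3) is the minimal polynomial, and the product (x - 4)^2(x + 3) is the characteristic polynomial.

(x - 4)^2(x + 3)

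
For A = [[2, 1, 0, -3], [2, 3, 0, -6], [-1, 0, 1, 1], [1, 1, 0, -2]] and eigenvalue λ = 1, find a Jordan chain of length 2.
We seek v_1 ∈ ker((A - I)^2) \ ker(A - I), then set v_{i+1} = (A - I) v_i.

One such chain is v_1 = [[0, -2, 1, -1]]^T, v_2 = [[1, 2, -1, 1]]^T. Check: (A - I) v_2 = [[0, 0, 0, 0]]^T = 0.

v_1 = [[0, -2, 1, -1]]^T, v_2 = [[1, 2, -1, 1]]^T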